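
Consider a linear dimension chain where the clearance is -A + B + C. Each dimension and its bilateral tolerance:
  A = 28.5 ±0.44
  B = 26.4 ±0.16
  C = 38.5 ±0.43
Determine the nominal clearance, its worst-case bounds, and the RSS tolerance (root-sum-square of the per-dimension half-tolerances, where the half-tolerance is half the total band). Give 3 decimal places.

nominal=36.400 wc=[35.370,37.430] rss=0.636

Stack each dimension's contribution:
  -A: nom -28.500 → Σnom=-28.500; wc +0.440/-0.440 → slack +0.440/-0.440; half-tol=0.440, Σhalf²=0.193600
  +B: nom +26.400 → Σnom=-2.100; wc +0.160/-0.160 → slack +0.600/-0.600; half-tol=0.160, Σhalf²=0.219200
  +C: nom +38.500 → Σnom=36.400; wc +0.430/-0.430 → slack +1.030/-1.030; half-tol=0.430, Σhalf²=0.404100
Nominal = 36.400. Worst-case = [36.400 - 1.030, 36.400 + 1.030] = [35.370, 37.430]. RSS = √0.404100 = 0.636.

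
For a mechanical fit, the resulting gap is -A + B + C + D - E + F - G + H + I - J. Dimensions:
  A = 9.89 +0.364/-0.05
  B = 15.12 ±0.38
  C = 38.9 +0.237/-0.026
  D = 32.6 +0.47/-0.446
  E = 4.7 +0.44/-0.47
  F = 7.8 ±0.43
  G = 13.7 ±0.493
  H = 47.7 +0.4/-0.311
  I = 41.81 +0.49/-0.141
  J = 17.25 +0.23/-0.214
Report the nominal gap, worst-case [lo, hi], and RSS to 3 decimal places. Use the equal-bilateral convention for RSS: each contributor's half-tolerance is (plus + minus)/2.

Stack each dimension's contribution:
  -A: nom -9.890 → Σnom=-9.890; wc +0.050/-0.364 → slack +0.050/-0.364; half-tol=0.207, Σhalf²=0.042849
  +B: nom +15.120 → Σnom=5.230; wc +0.380/-0.380 → slack +0.430/-0.744; half-tol=0.380, Σhalf²=0.187249
  +C: nom +38.900 → Σnom=44.130; wc +0.237/-0.026 → slack +0.667/-0.770; half-tol=0.132, Σhalf²=0.204541
  +D: nom +32.600 → Σnom=76.730; wc +0.470/-0.446 → slack +1.137/-1.216; half-tol=0.458, Σhalf²=0.414305
  -E: nom -4.700 → Σnom=72.030; wc +0.470/-0.440 → slack +1.607/-1.656; half-tol=0.455, Σhalf²=0.621330
  +F: nom +7.800 → Σnom=79.830; wc +0.430/-0.430 → slack +2.037/-2.086; half-tol=0.430, Σhalf²=0.806230
  -G: nom -13.700 → Σnom=66.130; wc +0.493/-0.493 → slack +2.530/-2.579; half-tol=0.493, Σhalf²=1.049279
  +H: nom +47.700 → Σnom=113.830; wc +0.400/-0.311 → slack +2.930/-2.890; half-tol=0.356, Σhalf²=1.175659
  +I: nom +41.810 → Σnom=155.640; wc +0.490/-0.141 → slack +3.420/-3.031; half-tol=0.316, Σhalf²=1.275200
  -J: nom -17.250 → Σnom=138.390; wc +0.214/-0.230 → slack +3.634/-3.261; half-tol=0.222, Σhalf²=1.324484
Nominal = 138.390. Worst-case = [138.390 - 3.261, 138.390 + 3.634] = [135.129, 142.024]. RSS = √1.324484 = 1.151.

nominal=138.390 wc=[135.129,142.024] rss=1.151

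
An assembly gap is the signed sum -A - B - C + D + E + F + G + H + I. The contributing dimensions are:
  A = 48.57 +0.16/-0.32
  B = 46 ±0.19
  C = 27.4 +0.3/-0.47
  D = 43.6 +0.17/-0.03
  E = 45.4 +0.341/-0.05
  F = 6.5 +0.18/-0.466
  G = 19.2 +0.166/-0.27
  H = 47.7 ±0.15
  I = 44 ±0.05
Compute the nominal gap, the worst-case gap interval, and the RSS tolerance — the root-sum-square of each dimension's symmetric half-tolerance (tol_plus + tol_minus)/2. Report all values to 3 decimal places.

nominal=84.430 wc=[82.764,86.467] rss=0.683

Stack each dimension's contribution:
  -A: nom -48.570 → Σnom=-48.570; wc +0.320/-0.160 → slack +0.320/-0.160; half-tol=0.240, Σhalf²=0.057600
  -B: nom -46.000 → Σnom=-94.570; wc +0.190/-0.190 → slack +0.510/-0.350; half-tol=0.190, Σhalf²=0.093700
  -C: nom -27.400 → Σnom=-121.970; wc +0.470/-0.300 → slack +0.980/-0.650; half-tol=0.385, Σhalf²=0.241925
  +D: nom +43.600 → Σnom=-78.370; wc +0.170/-0.030 → slack +1.150/-0.680; half-tol=0.100, Σhalf²=0.251925
  +E: nom +45.400 → Σnom=-32.970; wc +0.341/-0.050 → slack +1.491/-0.730; half-tol=0.196, Σhalf²=0.290145
  +F: nom +6.500 → Σnom=-26.470; wc +0.180/-0.466 → slack +1.671/-1.196; half-tol=0.323, Σhalf²=0.394474
  +G: nom +19.200 → Σnom=-7.270; wc +0.166/-0.270 → slack +1.837/-1.466; half-tol=0.218, Σhalf²=0.441998
  +H: nom +47.700 → Σnom=40.430; wc +0.150/-0.150 → slack +1.987/-1.616; half-tol=0.150, Σhalf²=0.464498
  +I: nom +44.000 → Σnom=84.430; wc +0.050/-0.050 → slack +2.037/-1.666; half-tol=0.050, Σhalf²=0.466998
Nominal = 84.430. Worst-case = [84.430 - 1.666, 84.430 + 2.037] = [82.764, 86.467]. RSS = √0.466998 = 0.683.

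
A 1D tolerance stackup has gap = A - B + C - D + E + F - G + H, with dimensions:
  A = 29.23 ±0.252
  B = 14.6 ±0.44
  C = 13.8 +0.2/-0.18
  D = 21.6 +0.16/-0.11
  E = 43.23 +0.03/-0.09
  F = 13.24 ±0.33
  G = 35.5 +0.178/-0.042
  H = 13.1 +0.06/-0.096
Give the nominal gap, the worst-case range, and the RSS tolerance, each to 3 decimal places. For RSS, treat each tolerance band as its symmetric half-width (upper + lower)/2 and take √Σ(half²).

Stack each dimension's contribution:
  +A: nom +29.230 → Σnom=29.230; wc +0.252/-0.252 → slack +0.252/-0.252; half-tol=0.252, Σhalf²=0.063504
  -B: nom -14.600 → Σnom=14.630; wc +0.440/-0.440 → slack +0.692/-0.692; half-tol=0.440, Σhalf²=0.257104
  +C: nom +13.800 → Σnom=28.430; wc +0.200/-0.180 → slack +0.892/-0.872; half-tol=0.190, Σhalf²=0.293204
  -D: nom -21.600 → Σnom=6.830; wc +0.110/-0.160 → slack +1.002/-1.032; half-tol=0.135, Σhalf²=0.311429
  +E: nom +43.230 → Σnom=50.060; wc +0.030/-0.090 → slack +1.032/-1.122; half-tol=0.060, Σhalf²=0.315029
  +F: nom +13.240 → Σnom=63.300; wc +0.330/-0.330 → slack +1.362/-1.452; half-tol=0.330, Σhalf²=0.423929
  -G: nom -35.500 → Σnom=27.800; wc +0.042/-0.178 → slack +1.404/-1.630; half-tol=0.110, Σhalf²=0.436029
  +H: nom +13.100 → Σnom=40.900; wc +0.060/-0.096 → slack +1.464/-1.726; half-tol=0.078, Σhalf²=0.442113
Nominal = 40.900. Worst-case = [40.900 - 1.726, 40.900 + 1.464] = [39.174, 42.364]. RSS = √0.442113 = 0.665.

nominal=40.900 wc=[39.174,42.364] rss=0.665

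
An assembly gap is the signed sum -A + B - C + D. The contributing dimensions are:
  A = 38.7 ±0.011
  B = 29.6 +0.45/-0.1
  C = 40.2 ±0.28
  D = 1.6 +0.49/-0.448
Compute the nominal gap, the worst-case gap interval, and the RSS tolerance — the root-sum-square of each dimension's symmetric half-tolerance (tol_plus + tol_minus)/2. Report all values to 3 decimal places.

nominal=-47.700 wc=[-48.539,-46.469] rss=0.612

Stack each dimension's contribution:
  -A: nom -38.700 → Σnom=-38.700; wc +0.011/-0.011 → slack +0.011/-0.011; half-tol=0.011, Σhalf²=0.000121
  +B: nom +29.600 → Σnom=-9.100; wc +0.450/-0.100 → slack +0.461/-0.111; half-tol=0.275, Σhalf²=0.075746
  -C: nom -40.200 → Σnom=-49.300; wc +0.280/-0.280 → slack +0.741/-0.391; half-tol=0.280, Σhalf²=0.154146
  +D: nom +1.600 → Σnom=-47.700; wc +0.490/-0.448 → slack +1.231/-0.839; half-tol=0.469, Σhalf²=0.374107
Nominal = -47.700. Worst-case = [-47.700 - 0.839, -47.700 + 1.231] = [-48.539, -46.469]. RSS = √0.374107 = 0.612.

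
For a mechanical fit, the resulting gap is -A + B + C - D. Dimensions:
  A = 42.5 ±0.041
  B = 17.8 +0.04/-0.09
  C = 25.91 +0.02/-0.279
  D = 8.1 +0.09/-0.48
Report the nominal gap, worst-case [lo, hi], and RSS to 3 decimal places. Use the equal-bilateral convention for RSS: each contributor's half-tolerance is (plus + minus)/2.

nominal=-6.890 wc=[-7.390,-6.309] rss=0.331

Stack each dimension's contribution:
  -A: nom -42.500 → Σnom=-42.500; wc +0.041/-0.041 → slack +0.041/-0.041; half-tol=0.041, Σhalf²=0.001681
  +B: nom +17.800 → Σnom=-24.700; wc +0.040/-0.090 → slack +0.081/-0.131; half-tol=0.065, Σhalf²=0.005906
  +C: nom +25.910 → Σnom=1.210; wc +0.020/-0.279 → slack +0.101/-0.410; half-tol=0.150, Σhalf²=0.028256
  -D: nom -8.100 → Σnom=-6.890; wc +0.480/-0.090 → slack +0.581/-0.500; half-tol=0.285, Σhalf²=0.109481
Nominal = -6.890. Worst-case = [-6.890 - 0.500, -6.890 + 0.581] = [-7.390, -6.309]. RSS = √0.109481 = 0.331.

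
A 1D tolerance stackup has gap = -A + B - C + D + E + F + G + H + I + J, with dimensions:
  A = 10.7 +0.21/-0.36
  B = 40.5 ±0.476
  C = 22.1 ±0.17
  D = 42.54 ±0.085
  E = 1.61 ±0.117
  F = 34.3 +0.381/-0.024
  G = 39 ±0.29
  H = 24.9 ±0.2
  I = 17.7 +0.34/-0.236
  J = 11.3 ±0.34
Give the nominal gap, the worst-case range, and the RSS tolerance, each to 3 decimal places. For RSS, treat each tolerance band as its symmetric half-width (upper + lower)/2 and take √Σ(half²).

nominal=179.050 wc=[176.902,181.809] rss=0.849

Stack each dimension's contribution:
  -A: nom -10.700 → Σnom=-10.700; wc +0.360/-0.210 → slack +0.360/-0.210; half-tol=0.285, Σhalf²=0.081225
  +B: nom +40.500 → Σnom=29.800; wc +0.476/-0.476 → slack +0.836/-0.686; half-tol=0.476, Σhalf²=0.307801
  -C: nom -22.100 → Σnom=7.700; wc +0.170/-0.170 → slack +1.006/-0.856; half-tol=0.170, Σhalf²=0.336701
  +D: nom +42.540 → Σnom=50.240; wc +0.085/-0.085 → slack +1.091/-0.941; half-tol=0.085, Σhalf²=0.343926
  +E: nom +1.610 → Σnom=51.850; wc +0.117/-0.117 → slack +1.208/-1.058; half-tol=0.117, Σhalf²=0.357615
  +F: nom +34.300 → Σnom=86.150; wc +0.381/-0.024 → slack +1.589/-1.082; half-tol=0.203, Σhalf²=0.398621
  +G: nom +39.000 → Σnom=125.150; wc +0.290/-0.290 → slack +1.879/-1.372; half-tol=0.290, Σhalf²=0.482721
  +H: nom +24.900 → Σnom=150.050; wc +0.200/-0.200 → slack +2.079/-1.572; half-tol=0.200, Σhalf²=0.522721
  +I: nom +17.700 → Σnom=167.750; wc +0.340/-0.236 → slack +2.419/-1.808; half-tol=0.288, Σhalf²=0.605665
  +J: nom +11.300 → Σnom=179.050; wc +0.340/-0.340 → slack +2.759/-2.148; half-tol=0.340, Σhalf²=0.721265
Nominal = 179.050. Worst-case = [179.050 - 2.148, 179.050 + 2.759] = [176.902, 181.809]. RSS = √0.721265 = 0.849.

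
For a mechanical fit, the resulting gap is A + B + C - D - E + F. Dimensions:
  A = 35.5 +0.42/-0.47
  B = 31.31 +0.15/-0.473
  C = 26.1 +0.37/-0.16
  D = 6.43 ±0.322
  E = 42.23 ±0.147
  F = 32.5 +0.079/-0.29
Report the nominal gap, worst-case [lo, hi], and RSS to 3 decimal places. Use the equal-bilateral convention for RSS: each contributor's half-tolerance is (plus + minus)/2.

nominal=76.750 wc=[74.888,78.238] rss=0.724

Stack each dimension's contribution:
  +A: nom +35.500 → Σnom=35.500; wc +0.420/-0.470 → slack +0.420/-0.470; half-tol=0.445, Σhalf²=0.198025
  +B: nom +31.310 → Σnom=66.810; wc +0.150/-0.473 → slack +0.570/-0.943; half-tol=0.311, Σhalf²=0.295057
  +C: nom +26.100 → Σnom=92.910; wc +0.370/-0.160 → slack +0.940/-1.103; half-tol=0.265, Σhalf²=0.365282
  -D: nom -6.430 → Σnom=86.480; wc +0.322/-0.322 → slack +1.262/-1.425; half-tol=0.322, Σhalf²=0.468966
  -E: nom -42.230 → Σnom=44.250; wc +0.147/-0.147 → slack +1.409/-1.572; half-tol=0.147, Σhalf²=0.490575
  +F: nom +32.500 → Σnom=76.750; wc +0.079/-0.290 → slack +1.488/-1.862; half-tol=0.184, Σhalf²=0.524615
Nominal = 76.750. Worst-case = [76.750 - 1.862, 76.750 + 1.488] = [74.888, 78.238]. RSS = √0.524615 = 0.724.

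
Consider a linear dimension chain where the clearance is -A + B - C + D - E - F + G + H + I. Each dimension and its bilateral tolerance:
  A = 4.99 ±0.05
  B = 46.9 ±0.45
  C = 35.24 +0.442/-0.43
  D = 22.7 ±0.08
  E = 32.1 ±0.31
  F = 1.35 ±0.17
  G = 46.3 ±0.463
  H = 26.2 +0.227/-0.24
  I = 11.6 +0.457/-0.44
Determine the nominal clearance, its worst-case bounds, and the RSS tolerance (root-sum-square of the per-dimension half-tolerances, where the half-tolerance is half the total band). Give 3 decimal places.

Stack each dimension's contribution:
  -A: nom -4.990 → Σnom=-4.990; wc +0.050/-0.050 → slack +0.050/-0.050; half-tol=0.050, Σhalf²=0.002500
  +B: nom +46.900 → Σnom=41.910; wc +0.450/-0.450 → slack +0.500/-0.500; half-tol=0.450, Σhalf²=0.205000
  -C: nom -35.240 → Σnom=6.670; wc +0.430/-0.442 → slack +0.930/-0.942; half-tol=0.436, Σhalf²=0.395096
  +D: nom +22.700 → Σnom=29.370; wc +0.080/-0.080 → slack +1.010/-1.022; half-tol=0.080, Σhalf²=0.401496
  -E: nom -32.100 → Σnom=-2.730; wc +0.310/-0.310 → slack +1.320/-1.332; half-tol=0.310, Σhalf²=0.497596
  -F: nom -1.350 → Σnom=-4.080; wc +0.170/-0.170 → slack +1.490/-1.502; half-tol=0.170, Σhalf²=0.526496
  +G: nom +46.300 → Σnom=42.220; wc +0.463/-0.463 → slack +1.953/-1.965; half-tol=0.463, Σhalf²=0.740865
  +H: nom +26.200 → Σnom=68.420; wc +0.227/-0.240 → slack +2.180/-2.205; half-tol=0.233, Σhalf²=0.795387
  +I: nom +11.600 → Σnom=80.020; wc +0.457/-0.440 → slack +2.637/-2.645; half-tol=0.449, Σhalf²=0.996540
Nominal = 80.020. Worst-case = [80.020 - 2.645, 80.020 + 2.637] = [77.375, 82.657]. RSS = √0.996540 = 0.998.

nominal=80.020 wc=[77.375,82.657] rss=0.998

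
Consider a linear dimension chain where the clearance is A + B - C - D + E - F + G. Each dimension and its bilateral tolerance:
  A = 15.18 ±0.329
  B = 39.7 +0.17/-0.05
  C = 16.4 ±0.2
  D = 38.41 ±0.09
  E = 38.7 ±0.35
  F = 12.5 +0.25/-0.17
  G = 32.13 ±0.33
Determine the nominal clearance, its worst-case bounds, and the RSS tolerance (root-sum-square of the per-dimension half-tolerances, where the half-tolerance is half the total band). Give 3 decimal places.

nominal=58.400 wc=[56.801,60.039] rss=0.666

Stack each dimension's contribution:
  +A: nom +15.180 → Σnom=15.180; wc +0.329/-0.329 → slack +0.329/-0.329; half-tol=0.329, Σhalf²=0.108241
  +B: nom +39.700 → Σnom=54.880; wc +0.170/-0.050 → slack +0.499/-0.379; half-tol=0.110, Σhalf²=0.120341
  -C: nom -16.400 → Σnom=38.480; wc +0.200/-0.200 → slack +0.699/-0.579; half-tol=0.200, Σhalf²=0.160341
  -D: nom -38.410 → Σnom=0.070; wc +0.090/-0.090 → slack +0.789/-0.669; half-tol=0.090, Σhalf²=0.168441
  +E: nom +38.700 → Σnom=38.770; wc +0.350/-0.350 → slack +1.139/-1.019; half-tol=0.350, Σhalf²=0.290941
  -F: nom -12.500 → Σnom=26.270; wc +0.170/-0.250 → slack +1.309/-1.269; half-tol=0.210, Σhalf²=0.335041
  +G: nom +32.130 → Σnom=58.400; wc +0.330/-0.330 → slack +1.639/-1.599; half-tol=0.330, Σhalf²=0.443941
Nominal = 58.400. Worst-case = [58.400 - 1.599, 58.400 + 1.639] = [56.801, 60.039]. RSS = √0.443941 = 0.666.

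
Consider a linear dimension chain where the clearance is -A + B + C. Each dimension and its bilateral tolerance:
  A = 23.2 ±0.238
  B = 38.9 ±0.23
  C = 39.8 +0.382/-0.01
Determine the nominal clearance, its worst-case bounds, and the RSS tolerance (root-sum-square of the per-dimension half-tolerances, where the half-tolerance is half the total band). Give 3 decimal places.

Stack each dimension's contribution:
  -A: nom -23.200 → Σnom=-23.200; wc +0.238/-0.238 → slack +0.238/-0.238; half-tol=0.238, Σhalf²=0.056644
  +B: nom +38.900 → Σnom=15.700; wc +0.230/-0.230 → slack +0.468/-0.468; half-tol=0.230, Σhalf²=0.109544
  +C: nom +39.800 → Σnom=55.500; wc +0.382/-0.010 → slack +0.850/-0.478; half-tol=0.196, Σhalf²=0.147960
Nominal = 55.500. Worst-case = [55.500 - 0.478, 55.500 + 0.850] = [55.022, 56.350]. RSS = √0.147960 = 0.385.

nominal=55.500 wc=[55.022,56.350] rss=0.385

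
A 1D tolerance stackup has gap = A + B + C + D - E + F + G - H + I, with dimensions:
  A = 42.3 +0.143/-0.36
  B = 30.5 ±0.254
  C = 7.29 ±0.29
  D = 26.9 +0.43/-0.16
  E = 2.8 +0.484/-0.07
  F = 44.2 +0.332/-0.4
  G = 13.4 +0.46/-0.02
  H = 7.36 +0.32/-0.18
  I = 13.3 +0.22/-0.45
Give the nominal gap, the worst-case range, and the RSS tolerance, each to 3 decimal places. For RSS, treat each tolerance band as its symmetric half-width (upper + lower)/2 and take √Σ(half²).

Stack each dimension's contribution:
  +A: nom +42.300 → Σnom=42.300; wc +0.143/-0.360 → slack +0.143/-0.360; half-tol=0.252, Σhalf²=0.063252
  +B: nom +30.500 → Σnom=72.800; wc +0.254/-0.254 → slack +0.397/-0.614; half-tol=0.254, Σhalf²=0.127768
  +C: nom +7.290 → Σnom=80.090; wc +0.290/-0.290 → slack +0.687/-0.904; half-tol=0.290, Σhalf²=0.211868
  +D: nom +26.900 → Σnom=106.990; wc +0.430/-0.160 → slack +1.117/-1.064; half-tol=0.295, Σhalf²=0.298893
  -E: nom -2.800 → Σnom=104.190; wc +0.070/-0.484 → slack +1.187/-1.548; half-tol=0.277, Σhalf²=0.375622
  +F: nom +44.200 → Σnom=148.390; wc +0.332/-0.400 → slack +1.519/-1.948; half-tol=0.366, Σhalf²=0.509578
  +G: nom +13.400 → Σnom=161.790; wc +0.460/-0.020 → slack +1.979/-1.968; half-tol=0.240, Σhalf²=0.567178
  -H: nom -7.360 → Σnom=154.430; wc +0.180/-0.320 → slack +2.159/-2.288; half-tol=0.250, Σhalf²=0.629678
  +I: nom +13.300 → Σnom=167.730; wc +0.220/-0.450 → slack +2.379/-2.738; half-tol=0.335, Σhalf²=0.741903
Nominal = 167.730. Worst-case = [167.730 - 2.738, 167.730 + 2.379] = [164.992, 170.109]. RSS = √0.741903 = 0.861.

nominal=167.730 wc=[164.992,170.109] rss=0.861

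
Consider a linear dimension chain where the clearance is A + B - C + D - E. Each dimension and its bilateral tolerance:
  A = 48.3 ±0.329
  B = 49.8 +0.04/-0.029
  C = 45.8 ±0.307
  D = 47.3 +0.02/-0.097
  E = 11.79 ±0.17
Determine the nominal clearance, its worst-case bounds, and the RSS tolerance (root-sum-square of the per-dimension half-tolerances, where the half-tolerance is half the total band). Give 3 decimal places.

Stack each dimension's contribution:
  +A: nom +48.300 → Σnom=48.300; wc +0.329/-0.329 → slack +0.329/-0.329; half-tol=0.329, Σhalf²=0.108241
  +B: nom +49.800 → Σnom=98.100; wc +0.040/-0.029 → slack +0.369/-0.358; half-tol=0.035, Σhalf²=0.109431
  -C: nom -45.800 → Σnom=52.300; wc +0.307/-0.307 → slack +0.676/-0.665; half-tol=0.307, Σhalf²=0.203680
  +D: nom +47.300 → Σnom=99.600; wc +0.020/-0.097 → slack +0.696/-0.762; half-tol=0.059, Σhalf²=0.207102
  -E: nom -11.790 → Σnom=87.810; wc +0.170/-0.170 → slack +0.866/-0.932; half-tol=0.170, Σhalf²=0.236003
Nominal = 87.810. Worst-case = [87.810 - 0.932, 87.810 + 0.866] = [86.878, 88.676]. RSS = √0.236003 = 0.486.

nominal=87.810 wc=[86.878,88.676] rss=0.486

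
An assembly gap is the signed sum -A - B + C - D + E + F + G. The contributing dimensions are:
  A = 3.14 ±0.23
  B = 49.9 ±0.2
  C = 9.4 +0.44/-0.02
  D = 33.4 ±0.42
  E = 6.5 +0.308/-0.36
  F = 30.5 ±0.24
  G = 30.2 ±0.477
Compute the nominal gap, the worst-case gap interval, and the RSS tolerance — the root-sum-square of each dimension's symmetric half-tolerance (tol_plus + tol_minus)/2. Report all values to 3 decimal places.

nominal=-9.840 wc=[-11.787,-7.525] rss=0.848

Stack each dimension's contribution:
  -A: nom -3.140 → Σnom=-3.140; wc +0.230/-0.230 → slack +0.230/-0.230; half-tol=0.230, Σhalf²=0.052900
  -B: nom -49.900 → Σnom=-53.040; wc +0.200/-0.200 → slack +0.430/-0.430; half-tol=0.200, Σhalf²=0.092900
  +C: nom +9.400 → Σnom=-43.640; wc +0.440/-0.020 → slack +0.870/-0.450; half-tol=0.230, Σhalf²=0.145800
  -D: nom -33.400 → Σnom=-77.040; wc +0.420/-0.420 → slack +1.290/-0.870; half-tol=0.420, Σhalf²=0.322200
  +E: nom +6.500 → Σnom=-70.540; wc +0.308/-0.360 → slack +1.598/-1.230; half-tol=0.334, Σhalf²=0.433756
  +F: nom +30.500 → Σnom=-40.040; wc +0.240/-0.240 → slack +1.838/-1.470; half-tol=0.240, Σhalf²=0.491356
  +G: nom +30.200 → Σnom=-9.840; wc +0.477/-0.477 → slack +2.315/-1.947; half-tol=0.477, Σhalf²=0.718885
Nominal = -9.840. Worst-case = [-9.840 - 1.947, -9.840 + 2.315] = [-11.787, -7.525]. RSS = √0.718885 = 0.848.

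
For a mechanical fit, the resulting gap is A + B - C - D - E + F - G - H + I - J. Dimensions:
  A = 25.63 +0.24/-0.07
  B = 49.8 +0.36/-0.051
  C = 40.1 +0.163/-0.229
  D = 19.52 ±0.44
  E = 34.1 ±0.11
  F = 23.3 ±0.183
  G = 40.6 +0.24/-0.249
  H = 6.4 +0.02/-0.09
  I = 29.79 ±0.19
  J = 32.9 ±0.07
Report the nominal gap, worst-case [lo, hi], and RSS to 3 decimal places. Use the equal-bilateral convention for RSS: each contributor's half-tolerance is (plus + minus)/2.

nominal=-45.100 wc=[-46.637,-42.939] rss=0.669

Stack each dimension's contribution:
  +A: nom +25.630 → Σnom=25.630; wc +0.240/-0.070 → slack +0.240/-0.070; half-tol=0.155, Σhalf²=0.024025
  +B: nom +49.800 → Σnom=75.430; wc +0.360/-0.051 → slack +0.600/-0.121; half-tol=0.205, Σhalf²=0.066255
  -C: nom -40.100 → Σnom=35.330; wc +0.229/-0.163 → slack +0.829/-0.284; half-tol=0.196, Σhalf²=0.104671
  -D: nom -19.520 → Σnom=15.810; wc +0.440/-0.440 → slack +1.269/-0.724; half-tol=0.440, Σhalf²=0.298271
  -E: nom -34.100 → Σnom=-18.290; wc +0.110/-0.110 → slack +1.379/-0.834; half-tol=0.110, Σhalf²=0.310371
  +F: nom +23.300 → Σnom=5.010; wc +0.183/-0.183 → slack +1.562/-1.017; half-tol=0.183, Σhalf²=0.343860
  -G: nom -40.600 → Σnom=-35.590; wc +0.249/-0.240 → slack +1.811/-1.257; half-tol=0.244, Σhalf²=0.403640
  -H: nom -6.400 → Σnom=-41.990; wc +0.090/-0.020 → slack +1.901/-1.277; half-tol=0.055, Σhalf²=0.406665
  +I: nom +29.790 → Σnom=-12.200; wc +0.190/-0.190 → slack +2.091/-1.467; half-tol=0.190, Σhalf²=0.442765
  -J: nom -32.900 → Σnom=-45.100; wc +0.070/-0.070 → slack +2.161/-1.537; half-tol=0.070, Σhalf²=0.447665
Nominal = -45.100. Worst-case = [-45.100 - 1.537, -45.100 + 2.161] = [-46.637, -42.939]. RSS = √0.447665 = 0.669.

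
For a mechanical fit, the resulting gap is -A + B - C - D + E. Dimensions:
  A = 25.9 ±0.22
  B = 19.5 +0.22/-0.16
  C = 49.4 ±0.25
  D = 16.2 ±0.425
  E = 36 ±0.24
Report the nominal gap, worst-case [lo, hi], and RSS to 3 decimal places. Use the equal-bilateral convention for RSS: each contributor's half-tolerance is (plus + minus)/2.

nominal=-36.000 wc=[-37.295,-34.645] rss=0.621

Stack each dimension's contribution:
  -A: nom -25.900 → Σnom=-25.900; wc +0.220/-0.220 → slack +0.220/-0.220; half-tol=0.220, Σhalf²=0.048400
  +B: nom +19.500 → Σnom=-6.400; wc +0.220/-0.160 → slack +0.440/-0.380; half-tol=0.190, Σhalf²=0.084500
  -C: nom -49.400 → Σnom=-55.800; wc +0.250/-0.250 → slack +0.690/-0.630; half-tol=0.250, Σhalf²=0.147000
  -D: nom -16.200 → Σnom=-72.000; wc +0.425/-0.425 → slack +1.115/-1.055; half-tol=0.425, Σhalf²=0.327625
  +E: nom +36.000 → Σnom=-36.000; wc +0.240/-0.240 → slack +1.355/-1.295; half-tol=0.240, Σhalf²=0.385225
Nominal = -36.000. Worst-case = [-36.000 - 1.295, -36.000 + 1.355] = [-37.295, -34.645]. RSS = √0.385225 = 0.621.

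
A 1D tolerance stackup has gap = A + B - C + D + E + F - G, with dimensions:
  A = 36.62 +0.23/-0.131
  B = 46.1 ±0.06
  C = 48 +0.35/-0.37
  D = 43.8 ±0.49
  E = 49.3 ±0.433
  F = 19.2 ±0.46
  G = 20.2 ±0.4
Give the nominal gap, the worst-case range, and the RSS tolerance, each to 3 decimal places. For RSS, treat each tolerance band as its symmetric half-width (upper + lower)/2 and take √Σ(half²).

nominal=126.820 wc=[124.496,129.263] rss=0.982

Stack each dimension's contribution:
  +A: nom +36.620 → Σnom=36.620; wc +0.230/-0.131 → slack +0.230/-0.131; half-tol=0.180, Σhalf²=0.032580
  +B: nom +46.100 → Σnom=82.720; wc +0.060/-0.060 → slack +0.290/-0.191; half-tol=0.060, Σhalf²=0.036180
  -C: nom -48.000 → Σnom=34.720; wc +0.370/-0.350 → slack +0.660/-0.541; half-tol=0.360, Σhalf²=0.165780
  +D: nom +43.800 → Σnom=78.520; wc +0.490/-0.490 → slack +1.150/-1.031; half-tol=0.490, Σhalf²=0.405880
  +E: nom +49.300 → Σnom=127.820; wc +0.433/-0.433 → slack +1.583/-1.464; half-tol=0.433, Σhalf²=0.593369
  +F: nom +19.200 → Σnom=147.020; wc +0.460/-0.460 → slack +2.043/-1.924; half-tol=0.460, Σhalf²=0.804969
  -G: nom -20.200 → Σnom=126.820; wc +0.400/-0.400 → slack +2.443/-2.324; half-tol=0.400, Σhalf²=0.964969
Nominal = 126.820. Worst-case = [126.820 - 2.324, 126.820 + 2.443] = [124.496, 129.263]. RSS = √0.964969 = 0.982.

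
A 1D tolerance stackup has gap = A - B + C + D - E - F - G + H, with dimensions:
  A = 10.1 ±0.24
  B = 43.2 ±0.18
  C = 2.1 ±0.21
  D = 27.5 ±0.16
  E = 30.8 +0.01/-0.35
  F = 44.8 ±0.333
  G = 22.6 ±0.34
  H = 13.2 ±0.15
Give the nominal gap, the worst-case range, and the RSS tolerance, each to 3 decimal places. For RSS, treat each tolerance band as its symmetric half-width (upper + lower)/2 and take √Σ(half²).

Stack each dimension's contribution:
  +A: nom +10.100 → Σnom=10.100; wc +0.240/-0.240 → slack +0.240/-0.240; half-tol=0.240, Σhalf²=0.057600
  -B: nom -43.200 → Σnom=-33.100; wc +0.180/-0.180 → slack +0.420/-0.420; half-tol=0.180, Σhalf²=0.090000
  +C: nom +2.100 → Σnom=-31.000; wc +0.210/-0.210 → slack +0.630/-0.630; half-tol=0.210, Σhalf²=0.134100
  +D: nom +27.500 → Σnom=-3.500; wc +0.160/-0.160 → slack +0.790/-0.790; half-tol=0.160, Σhalf²=0.159700
  -E: nom -30.800 → Σnom=-34.300; wc +0.350/-0.010 → slack +1.140/-0.800; half-tol=0.180, Σhalf²=0.192100
  -F: nom -44.800 → Σnom=-79.100; wc +0.333/-0.333 → slack +1.473/-1.133; half-tol=0.333, Σhalf²=0.302989
  -G: nom -22.600 → Σnom=-101.700; wc +0.340/-0.340 → slack +1.813/-1.473; half-tol=0.340, Σhalf²=0.418589
  +H: nom +13.200 → Σnom=-88.500; wc +0.150/-0.150 → slack +1.963/-1.623; half-tol=0.150, Σhalf²=0.441089
Nominal = -88.500. Worst-case = [-88.500 - 1.623, -88.500 + 1.963] = [-90.123, -86.537]. RSS = √0.441089 = 0.664.

nominal=-88.500 wc=[-90.123,-86.537] rss=0.664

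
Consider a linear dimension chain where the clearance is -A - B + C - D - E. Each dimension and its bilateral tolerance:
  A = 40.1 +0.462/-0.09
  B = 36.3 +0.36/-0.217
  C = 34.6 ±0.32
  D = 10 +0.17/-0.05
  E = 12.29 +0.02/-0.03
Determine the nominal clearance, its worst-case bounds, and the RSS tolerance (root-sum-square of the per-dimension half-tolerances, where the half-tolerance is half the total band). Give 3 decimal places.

nominal=-64.090 wc=[-65.422,-63.383] rss=0.524

Stack each dimension's contribution:
  -A: nom -40.100 → Σnom=-40.100; wc +0.090/-0.462 → slack +0.090/-0.462; half-tol=0.276, Σhalf²=0.076176
  -B: nom -36.300 → Σnom=-76.400; wc +0.217/-0.360 → slack +0.307/-0.822; half-tol=0.288, Σhalf²=0.159408
  +C: nom +34.600 → Σnom=-41.800; wc +0.320/-0.320 → slack +0.627/-1.142; half-tol=0.320, Σhalf²=0.261808
  -D: nom -10.000 → Σnom=-51.800; wc +0.050/-0.170 → slack +0.677/-1.312; half-tol=0.110, Σhalf²=0.273908
  -E: nom -12.290 → Σnom=-64.090; wc +0.030/-0.020 → slack +0.707/-1.332; half-tol=0.025, Σhalf²=0.274533
Nominal = -64.090. Worst-case = [-64.090 - 1.332, -64.090 + 0.707] = [-65.422, -63.383]. RSS = √0.274533 = 0.524.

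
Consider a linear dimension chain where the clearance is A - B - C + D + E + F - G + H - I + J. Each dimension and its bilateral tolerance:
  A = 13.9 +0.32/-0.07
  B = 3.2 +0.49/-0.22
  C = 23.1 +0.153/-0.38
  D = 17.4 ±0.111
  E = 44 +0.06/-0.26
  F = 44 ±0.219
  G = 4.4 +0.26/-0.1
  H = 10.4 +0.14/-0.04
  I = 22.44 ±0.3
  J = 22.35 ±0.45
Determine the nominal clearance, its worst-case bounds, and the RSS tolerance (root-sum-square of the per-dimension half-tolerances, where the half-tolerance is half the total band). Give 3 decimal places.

nominal=98.910 wc=[96.557,101.210] rss=0.809

Stack each dimension's contribution:
  +A: nom +13.900 → Σnom=13.900; wc +0.320/-0.070 → slack +0.320/-0.070; half-tol=0.195, Σhalf²=0.038025
  -B: nom -3.200 → Σnom=10.700; wc +0.220/-0.490 → slack +0.540/-0.560; half-tol=0.355, Σhalf²=0.164050
  -C: nom -23.100 → Σnom=-12.400; wc +0.380/-0.153 → slack +0.920/-0.713; half-tol=0.267, Σhalf²=0.235072
  +D: nom +17.400 → Σnom=5.000; wc +0.111/-0.111 → slack +1.031/-0.824; half-tol=0.111, Σhalf²=0.247393
  +E: nom +44.000 → Σnom=49.000; wc +0.060/-0.260 → slack +1.091/-1.084; half-tol=0.160, Σhalf²=0.272993
  +F: nom +44.000 → Σnom=93.000; wc +0.219/-0.219 → slack +1.310/-1.303; half-tol=0.219, Σhalf²=0.320954
  -G: nom -4.400 → Σnom=88.600; wc +0.100/-0.260 → slack +1.410/-1.563; half-tol=0.180, Σhalf²=0.353354
  +H: nom +10.400 → Σnom=99.000; wc +0.140/-0.040 → slack +1.550/-1.603; half-tol=0.090, Σhalf²=0.361454
  -I: nom -22.440 → Σnom=76.560; wc +0.300/-0.300 → slack +1.850/-1.903; half-tol=0.300, Σhalf²=0.451454
  +J: nom +22.350 → Σnom=98.910; wc +0.450/-0.450 → slack +2.300/-2.353; half-tol=0.450, Σhalf²=0.653954
Nominal = 98.910. Worst-case = [98.910 - 2.353, 98.910 + 2.300] = [96.557, 101.210]. RSS = √0.653954 = 0.809.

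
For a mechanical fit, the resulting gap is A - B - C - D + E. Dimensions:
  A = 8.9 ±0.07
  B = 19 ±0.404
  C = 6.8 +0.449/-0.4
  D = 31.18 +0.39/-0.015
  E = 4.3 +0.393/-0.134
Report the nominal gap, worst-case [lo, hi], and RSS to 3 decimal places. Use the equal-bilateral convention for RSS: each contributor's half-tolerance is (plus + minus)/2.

Stack each dimension's contribution:
  +A: nom +8.900 → Σnom=8.900; wc +0.070/-0.070 → slack +0.070/-0.070; half-tol=0.070, Σhalf²=0.004900
  -B: nom -19.000 → Σnom=-10.100; wc +0.404/-0.404 → slack +0.474/-0.474; half-tol=0.404, Σhalf²=0.168116
  -C: nom -6.800 → Σnom=-16.900; wc +0.400/-0.449 → slack +0.874/-0.923; half-tol=0.424, Σhalf²=0.348316
  -D: nom -31.180 → Σnom=-48.080; wc +0.015/-0.390 → slack +0.889/-1.313; half-tol=0.203, Σhalf²=0.389323
  +E: nom +4.300 → Σnom=-43.780; wc +0.393/-0.134 → slack +1.282/-1.447; half-tol=0.264, Σhalf²=0.458755
Nominal = -43.780. Worst-case = [-43.780 - 1.447, -43.780 + 1.282] = [-45.227, -42.498]. RSS = √0.458755 = 0.677.

nominal=-43.780 wc=[-45.227,-42.498] rss=0.677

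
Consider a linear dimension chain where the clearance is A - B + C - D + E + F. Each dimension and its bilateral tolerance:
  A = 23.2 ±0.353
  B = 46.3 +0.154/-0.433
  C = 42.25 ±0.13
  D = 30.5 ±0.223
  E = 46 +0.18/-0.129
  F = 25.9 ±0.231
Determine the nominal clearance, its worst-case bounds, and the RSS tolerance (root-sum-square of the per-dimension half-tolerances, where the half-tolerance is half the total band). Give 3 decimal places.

nominal=60.550 wc=[59.330,62.100] rss=0.595

Stack each dimension's contribution:
  +A: nom +23.200 → Σnom=23.200; wc +0.353/-0.353 → slack +0.353/-0.353; half-tol=0.353, Σhalf²=0.124609
  -B: nom -46.300 → Σnom=-23.100; wc +0.433/-0.154 → slack +0.786/-0.507; half-tol=0.293, Σhalf²=0.210751
  +C: nom +42.250 → Σnom=19.150; wc +0.130/-0.130 → slack +0.916/-0.637; half-tol=0.130, Σhalf²=0.227651
  -D: nom -30.500 → Σnom=-11.350; wc +0.223/-0.223 → slack +1.139/-0.860; half-tol=0.223, Σhalf²=0.277380
  +E: nom +46.000 → Σnom=34.650; wc +0.180/-0.129 → slack +1.319/-0.989; half-tol=0.154, Σhalf²=0.301250
  +F: nom +25.900 → Σnom=60.550; wc +0.231/-0.231 → slack +1.550/-1.220; half-tol=0.231, Σhalf²=0.354611
Nominal = 60.550. Worst-case = [60.550 - 1.220, 60.550 + 1.550] = [59.330, 62.100]. RSS = √0.354611 = 0.595.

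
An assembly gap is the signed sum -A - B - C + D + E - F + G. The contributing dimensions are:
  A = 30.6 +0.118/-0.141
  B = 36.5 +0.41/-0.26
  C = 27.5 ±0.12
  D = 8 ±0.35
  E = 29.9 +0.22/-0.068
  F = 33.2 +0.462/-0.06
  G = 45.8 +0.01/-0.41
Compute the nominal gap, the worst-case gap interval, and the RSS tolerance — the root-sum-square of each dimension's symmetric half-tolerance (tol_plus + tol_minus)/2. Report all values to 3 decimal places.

Stack each dimension's contribution:
  -A: nom -30.600 → Σnom=-30.600; wc +0.141/-0.118 → slack +0.141/-0.118; half-tol=0.130, Σhalf²=0.016770
  -B: nom -36.500 → Σnom=-67.100; wc +0.260/-0.410 → slack +0.401/-0.528; half-tol=0.335, Σhalf²=0.128995
  -C: nom -27.500 → Σnom=-94.600; wc +0.120/-0.120 → slack +0.521/-0.648; half-tol=0.120, Σhalf²=0.143395
  +D: nom +8.000 → Σnom=-86.600; wc +0.350/-0.350 → slack +0.871/-0.998; half-tol=0.350, Σhalf²=0.265895
  +E: nom +29.900 → Σnom=-56.700; wc +0.220/-0.068 → slack +1.091/-1.066; half-tol=0.144, Σhalf²=0.286631
  -F: nom -33.200 → Σnom=-89.900; wc +0.060/-0.462 → slack +1.151/-1.528; half-tol=0.261, Σhalf²=0.354752
  +G: nom +45.800 → Σnom=-44.100; wc +0.010/-0.410 → slack +1.161/-1.938; half-tol=0.210, Σhalf²=0.398852
Nominal = -44.100. Worst-case = [-44.100 - 1.938, -44.100 + 1.161] = [-46.038, -42.939]. RSS = √0.398852 = 0.632.

nominal=-44.100 wc=[-46.038,-42.939] rss=0.632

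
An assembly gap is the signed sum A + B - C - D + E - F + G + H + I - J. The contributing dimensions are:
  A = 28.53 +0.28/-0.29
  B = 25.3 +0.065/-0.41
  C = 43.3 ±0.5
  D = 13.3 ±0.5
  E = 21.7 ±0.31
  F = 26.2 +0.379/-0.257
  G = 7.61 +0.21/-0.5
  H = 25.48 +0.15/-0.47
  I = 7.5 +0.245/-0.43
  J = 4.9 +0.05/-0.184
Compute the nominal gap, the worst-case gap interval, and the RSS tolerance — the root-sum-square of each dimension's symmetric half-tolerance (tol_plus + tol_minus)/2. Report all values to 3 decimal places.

Stack each dimension's contribution:
  +A: nom +28.530 → Σnom=28.530; wc +0.280/-0.290 → slack +0.280/-0.290; half-tol=0.285, Σhalf²=0.081225
  +B: nom +25.300 → Σnom=53.830; wc +0.065/-0.410 → slack +0.345/-0.700; half-tol=0.237, Σhalf²=0.137631
  -C: nom -43.300 → Σnom=10.530; wc +0.500/-0.500 → slack +0.845/-1.200; half-tol=0.500, Σhalf²=0.387631
  -D: nom -13.300 → Σnom=-2.770; wc +0.500/-0.500 → slack +1.345/-1.700; half-tol=0.500, Σhalf²=0.637631
  +E: nom +21.700 → Σnom=18.930; wc +0.310/-0.310 → slack +1.655/-2.010; half-tol=0.310, Σhalf²=0.733731
  -F: nom -26.200 → Σnom=-7.270; wc +0.257/-0.379 → slack +1.912/-2.389; half-tol=0.318, Σhalf²=0.834855
  +G: nom +7.610 → Σnom=0.340; wc +0.210/-0.500 → slack +2.122/-2.889; half-tol=0.355, Σhalf²=0.960880
  +H: nom +25.480 → Σnom=25.820; wc +0.150/-0.470 → slack +2.272/-3.359; half-tol=0.310, Σhalf²=1.056980
  +I: nom +7.500 → Σnom=33.320; wc +0.245/-0.430 → slack +2.517/-3.789; half-tol=0.338, Σhalf²=1.170887
  -J: nom -4.900 → Σnom=28.420; wc +0.184/-0.050 → slack +2.701/-3.839; half-tol=0.117, Σhalf²=1.184576
Nominal = 28.420. Worst-case = [28.420 - 3.839, 28.420 + 2.701] = [24.581, 31.121]. RSS = √1.184576 = 1.088.

nominal=28.420 wc=[24.581,31.121] rss=1.088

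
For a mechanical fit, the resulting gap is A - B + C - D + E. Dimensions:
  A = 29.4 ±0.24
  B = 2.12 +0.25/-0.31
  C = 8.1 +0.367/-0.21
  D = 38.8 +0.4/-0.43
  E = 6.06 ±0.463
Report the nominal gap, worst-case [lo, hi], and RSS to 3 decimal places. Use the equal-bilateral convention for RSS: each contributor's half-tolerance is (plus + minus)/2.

nominal=2.640 wc=[1.077,4.450] rss=0.778

Stack each dimension's contribution:
  +A: nom +29.400 → Σnom=29.400; wc +0.240/-0.240 → slack +0.240/-0.240; half-tol=0.240, Σhalf²=0.057600
  -B: nom -2.120 → Σnom=27.280; wc +0.310/-0.250 → slack +0.550/-0.490; half-tol=0.280, Σhalf²=0.136000
  +C: nom +8.100 → Σnom=35.380; wc +0.367/-0.210 → slack +0.917/-0.700; half-tol=0.288, Σhalf²=0.219232
  -D: nom -38.800 → Σnom=-3.420; wc +0.430/-0.400 → slack +1.347/-1.100; half-tol=0.415, Σhalf²=0.391457
  +E: nom +6.060 → Σnom=2.640; wc +0.463/-0.463 → slack +1.810/-1.563; half-tol=0.463, Σhalf²=0.605826
Nominal = 2.640. Worst-case = [2.640 - 1.563, 2.640 + 1.810] = [1.077, 4.450]. RSS = √0.605826 = 0.778.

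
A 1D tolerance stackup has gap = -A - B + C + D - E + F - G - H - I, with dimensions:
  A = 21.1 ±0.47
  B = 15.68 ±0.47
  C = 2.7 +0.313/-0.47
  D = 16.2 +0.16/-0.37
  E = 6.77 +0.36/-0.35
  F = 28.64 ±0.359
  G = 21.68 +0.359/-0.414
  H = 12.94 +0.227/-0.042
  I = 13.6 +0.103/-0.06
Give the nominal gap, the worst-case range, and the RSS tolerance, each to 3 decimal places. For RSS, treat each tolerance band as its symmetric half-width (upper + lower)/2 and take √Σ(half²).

nominal=-44.230 wc=[-47.418,-41.592] rss=1.046

Stack each dimension's contribution:
  -A: nom -21.100 → Σnom=-21.100; wc +0.470/-0.470 → slack +0.470/-0.470; half-tol=0.470, Σhalf²=0.220900
  -B: nom -15.680 → Σnom=-36.780; wc +0.470/-0.470 → slack +0.940/-0.940; half-tol=0.470, Σhalf²=0.441800
  +C: nom +2.700 → Σnom=-34.080; wc +0.313/-0.470 → slack +1.253/-1.410; half-tol=0.391, Σhalf²=0.595072
  +D: nom +16.200 → Σnom=-17.880; wc +0.160/-0.370 → slack +1.413/-1.780; half-tol=0.265, Σhalf²=0.665297
  -E: nom -6.770 → Σnom=-24.650; wc +0.350/-0.360 → slack +1.763/-2.140; half-tol=0.355, Σhalf²=0.791322
  +F: nom +28.640 → Σnom=3.990; wc +0.359/-0.359 → slack +2.122/-2.499; half-tol=0.359, Σhalf²=0.920203
  -G: nom -21.680 → Σnom=-17.690; wc +0.414/-0.359 → slack +2.536/-2.858; half-tol=0.386, Σhalf²=1.069585
  -H: nom -12.940 → Σnom=-30.630; wc +0.042/-0.227 → slack +2.578/-3.085; half-tol=0.135, Σhalf²=1.087676
  -I: nom -13.600 → Σnom=-44.230; wc +0.060/-0.103 → slack +2.638/-3.188; half-tol=0.081, Σhalf²=1.094318
Nominal = -44.230. Worst-case = [-44.230 - 3.188, -44.230 + 2.638] = [-47.418, -41.592]. RSS = √1.094318 = 1.046.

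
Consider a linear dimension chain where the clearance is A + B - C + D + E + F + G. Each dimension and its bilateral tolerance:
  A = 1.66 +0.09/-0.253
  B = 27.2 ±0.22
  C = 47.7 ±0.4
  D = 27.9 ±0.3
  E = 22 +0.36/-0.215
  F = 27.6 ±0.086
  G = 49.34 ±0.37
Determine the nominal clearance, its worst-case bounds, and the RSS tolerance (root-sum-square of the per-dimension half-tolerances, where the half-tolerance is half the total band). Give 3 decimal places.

Stack each dimension's contribution:
  +A: nom +1.660 → Σnom=1.660; wc +0.090/-0.253 → slack +0.090/-0.253; half-tol=0.171, Σhalf²=0.029412
  +B: nom +27.200 → Σnom=28.860; wc +0.220/-0.220 → slack +0.310/-0.473; half-tol=0.220, Σhalf²=0.077812
  -C: nom -47.700 → Σnom=-18.840; wc +0.400/-0.400 → slack +0.710/-0.873; half-tol=0.400, Σhalf²=0.237812
  +D: nom +27.900 → Σnom=9.060; wc +0.300/-0.300 → slack +1.010/-1.173; half-tol=0.300, Σhalf²=0.327812
  +E: nom +22.000 → Σnom=31.060; wc +0.360/-0.215 → slack +1.370/-1.388; half-tol=0.287, Σhalf²=0.410469
  +F: nom +27.600 → Σnom=58.660; wc +0.086/-0.086 → slack +1.456/-1.474; half-tol=0.086, Σhalf²=0.417865
  +G: nom +49.340 → Σnom=108.000; wc +0.370/-0.370 → slack +1.826/-1.844; half-tol=0.370, Σhalf²=0.554764
Nominal = 108.000. Worst-case = [108.000 - 1.844, 108.000 + 1.826] = [106.156, 109.826]. RSS = √0.554764 = 0.745.

nominal=108.000 wc=[106.156,109.826] rss=0.745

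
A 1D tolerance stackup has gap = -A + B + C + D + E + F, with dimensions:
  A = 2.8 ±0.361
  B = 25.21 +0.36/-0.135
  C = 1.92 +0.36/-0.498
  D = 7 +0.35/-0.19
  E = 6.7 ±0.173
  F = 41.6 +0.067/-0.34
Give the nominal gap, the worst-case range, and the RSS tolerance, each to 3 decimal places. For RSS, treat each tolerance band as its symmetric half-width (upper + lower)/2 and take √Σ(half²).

nominal=79.630 wc=[77.933,81.301] rss=0.721

Stack each dimension's contribution:
  -A: nom -2.800 → Σnom=-2.800; wc +0.361/-0.361 → slack +0.361/-0.361; half-tol=0.361, Σhalf²=0.130321
  +B: nom +25.210 → Σnom=22.410; wc +0.360/-0.135 → slack +0.721/-0.496; half-tol=0.247, Σhalf²=0.191577
  +C: nom +1.920 → Σnom=24.330; wc +0.360/-0.498 → slack +1.081/-0.994; half-tol=0.429, Σhalf²=0.375618
  +D: nom +7.000 → Σnom=31.330; wc +0.350/-0.190 → slack +1.431/-1.184; half-tol=0.270, Σhalf²=0.448518
  +E: nom +6.700 → Σnom=38.030; wc +0.173/-0.173 → slack +1.604/-1.357; half-tol=0.173, Σhalf²=0.478447
  +F: nom +41.600 → Σnom=79.630; wc +0.067/-0.340 → slack +1.671/-1.697; half-tol=0.204, Σhalf²=0.519859
Nominal = 79.630. Worst-case = [79.630 - 1.697, 79.630 + 1.671] = [77.933, 81.301]. RSS = √0.519859 = 0.721.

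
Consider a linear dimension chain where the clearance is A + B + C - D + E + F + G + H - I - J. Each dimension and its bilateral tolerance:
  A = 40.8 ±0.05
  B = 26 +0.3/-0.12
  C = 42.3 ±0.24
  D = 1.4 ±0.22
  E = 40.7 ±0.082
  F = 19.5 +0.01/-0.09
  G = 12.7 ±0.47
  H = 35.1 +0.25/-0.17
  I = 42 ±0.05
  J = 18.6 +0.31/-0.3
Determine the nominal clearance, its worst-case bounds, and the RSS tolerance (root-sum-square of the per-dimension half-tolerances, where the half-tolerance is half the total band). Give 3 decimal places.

Stack each dimension's contribution:
  +A: nom +40.800 → Σnom=40.800; wc +0.050/-0.050 → slack +0.050/-0.050; half-tol=0.050, Σhalf²=0.002500
  +B: nom +26.000 → Σnom=66.800; wc +0.300/-0.120 → slack +0.350/-0.170; half-tol=0.210, Σhalf²=0.046600
  +C: nom +42.300 → Σnom=109.100; wc +0.240/-0.240 → slack +0.590/-0.410; half-tol=0.240, Σhalf²=0.104200
  -D: nom -1.400 → Σnom=107.700; wc +0.220/-0.220 → slack +0.810/-0.630; half-tol=0.220, Σhalf²=0.152600
  +E: nom +40.700 → Σnom=148.400; wc +0.082/-0.082 → slack +0.892/-0.712; half-tol=0.082, Σhalf²=0.159324
  +F: nom +19.500 → Σnom=167.900; wc +0.010/-0.090 → slack +0.902/-0.802; half-tol=0.050, Σhalf²=0.161824
  +G: nom +12.700 → Σnom=180.600; wc +0.470/-0.470 → slack +1.372/-1.272; half-tol=0.470, Σhalf²=0.382724
  +H: nom +35.100 → Σnom=215.700; wc +0.250/-0.170 → slack +1.622/-1.442; half-tol=0.210, Σhalf²=0.426824
  -I: nom -42.000 → Σnom=173.700; wc +0.050/-0.050 → slack +1.672/-1.492; half-tol=0.050, Σhalf²=0.429324
  -J: nom -18.600 → Σnom=155.100; wc +0.300/-0.310 → slack +1.972/-1.802; half-tol=0.305, Σhalf²=0.522349
Nominal = 155.100. Worst-case = [155.100 - 1.802, 155.100 + 1.972] = [153.298, 157.072]. RSS = √0.522349 = 0.723.

nominal=155.100 wc=[153.298,157.072] rss=0.723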